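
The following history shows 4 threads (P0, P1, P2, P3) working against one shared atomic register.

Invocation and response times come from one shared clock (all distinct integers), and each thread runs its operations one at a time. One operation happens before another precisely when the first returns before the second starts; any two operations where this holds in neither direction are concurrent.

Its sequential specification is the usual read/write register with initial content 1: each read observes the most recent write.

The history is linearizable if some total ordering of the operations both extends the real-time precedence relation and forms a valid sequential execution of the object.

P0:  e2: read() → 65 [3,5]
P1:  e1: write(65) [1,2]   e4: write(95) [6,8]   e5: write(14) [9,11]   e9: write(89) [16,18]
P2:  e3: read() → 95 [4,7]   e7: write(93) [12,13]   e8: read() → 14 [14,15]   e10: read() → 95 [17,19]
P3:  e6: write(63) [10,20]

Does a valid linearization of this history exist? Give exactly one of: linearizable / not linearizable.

already the first 15 events (up to e8's response at time 15) admit no linearization; the first 14 still do
the 7 completed operations admit 3 real-time orders; each fails the atomic register replay
no completion choice of the 1 pending operation (e6) rescues it — every subset was tried
take e1, e2, e3, e4, e5, e7, e8 (pending dropped): step 3 already fails, because e3 read() → 95 cannot occur there
take e1, e2, e4, e3, e5, e7, e8 (pending dropped): step 7 already fails, because e8 read() → 14 cannot occur there

not linearizable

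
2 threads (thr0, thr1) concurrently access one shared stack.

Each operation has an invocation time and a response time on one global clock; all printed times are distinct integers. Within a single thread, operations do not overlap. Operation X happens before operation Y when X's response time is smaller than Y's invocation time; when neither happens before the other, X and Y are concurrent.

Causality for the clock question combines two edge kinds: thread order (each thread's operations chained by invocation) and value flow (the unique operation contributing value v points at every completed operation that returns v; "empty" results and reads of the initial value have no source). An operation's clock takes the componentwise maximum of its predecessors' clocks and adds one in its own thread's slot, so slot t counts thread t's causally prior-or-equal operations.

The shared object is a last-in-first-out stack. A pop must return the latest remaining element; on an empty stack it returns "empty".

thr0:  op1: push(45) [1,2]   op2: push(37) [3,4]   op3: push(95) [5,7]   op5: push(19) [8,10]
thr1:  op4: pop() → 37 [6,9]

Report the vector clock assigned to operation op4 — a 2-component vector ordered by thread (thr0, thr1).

invoked at 1, op1 has no predecessors; its own thr0 bump gives (1, 0)
merge at op2 (invoked 3): VC(op1)=(1, 0), own-thread bump on thr0 → (2, 0)
merge at op4 (invoked 6): VC(op2)=(2, 0), own-thread bump on thr1 → (2, 1)
merge at op3 (invoked 5): VC(op2)=(2, 0), own-thread bump on thr0 → (3, 0)
merge at op5 (invoked 8): VC(op3)=(3, 0), own-thread bump on thr0 → (4, 0)
target: VC(op4) = (2, 1)

(2, 1)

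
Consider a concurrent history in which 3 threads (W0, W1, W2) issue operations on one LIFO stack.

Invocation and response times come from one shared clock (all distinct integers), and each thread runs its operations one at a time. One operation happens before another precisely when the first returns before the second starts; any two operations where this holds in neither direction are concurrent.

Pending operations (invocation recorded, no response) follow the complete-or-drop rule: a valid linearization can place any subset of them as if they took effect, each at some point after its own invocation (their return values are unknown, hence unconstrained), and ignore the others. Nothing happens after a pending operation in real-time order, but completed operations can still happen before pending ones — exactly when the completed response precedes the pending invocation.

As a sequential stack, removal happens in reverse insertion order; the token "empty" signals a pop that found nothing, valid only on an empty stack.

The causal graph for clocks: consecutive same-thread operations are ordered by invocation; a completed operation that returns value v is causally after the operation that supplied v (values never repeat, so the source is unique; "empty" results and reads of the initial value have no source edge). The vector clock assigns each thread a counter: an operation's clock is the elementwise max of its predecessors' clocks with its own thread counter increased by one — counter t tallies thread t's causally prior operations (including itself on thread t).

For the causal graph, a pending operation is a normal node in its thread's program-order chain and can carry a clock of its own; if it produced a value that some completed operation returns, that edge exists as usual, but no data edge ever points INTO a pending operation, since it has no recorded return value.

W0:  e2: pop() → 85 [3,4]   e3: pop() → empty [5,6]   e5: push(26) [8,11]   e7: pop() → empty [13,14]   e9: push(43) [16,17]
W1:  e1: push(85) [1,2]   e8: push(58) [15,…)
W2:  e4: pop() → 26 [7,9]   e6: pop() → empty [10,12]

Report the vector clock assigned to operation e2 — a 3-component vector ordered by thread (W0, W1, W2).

(1, 1, 0)

e1 (invocation 1): nothing precedes it; W1's component alone gives (0, 1, 0)
e8, invoked 15, takes VC(e1)=(0, 1, 0) under max, adds 1 for W1 → (0, 2, 0)
e2, invoked 3, takes VC(e1)=(0, 1, 0) under max, adds 1 for W0 → (1, 1, 0)
e3, invoked 5, takes VC(e2)=(1, 1, 0) under max, adds 1 for W0 → (2, 1, 0)
e5, invoked 8, takes VC(e3)=(2, 1, 0) under max, adds 1 for W0 → (3, 1, 0)
e4, invoked 7, takes VC(e5)=(3, 1, 0) under max, adds 1 for W2 → (3, 1, 1)
e7, invoked 13, takes VC(e5)=(3, 1, 0) under max, adds 1 for W0 → (4, 1, 0)
e6, invoked 10, takes VC(e4)=(3, 1, 1) under max, adds 1 for W2 → (3, 1, 2)
e9, invoked 16, takes VC(e7)=(4, 1, 0) under max, adds 1 for W0 → (5, 1, 0)
target: VC(e2) = (1, 1, 0)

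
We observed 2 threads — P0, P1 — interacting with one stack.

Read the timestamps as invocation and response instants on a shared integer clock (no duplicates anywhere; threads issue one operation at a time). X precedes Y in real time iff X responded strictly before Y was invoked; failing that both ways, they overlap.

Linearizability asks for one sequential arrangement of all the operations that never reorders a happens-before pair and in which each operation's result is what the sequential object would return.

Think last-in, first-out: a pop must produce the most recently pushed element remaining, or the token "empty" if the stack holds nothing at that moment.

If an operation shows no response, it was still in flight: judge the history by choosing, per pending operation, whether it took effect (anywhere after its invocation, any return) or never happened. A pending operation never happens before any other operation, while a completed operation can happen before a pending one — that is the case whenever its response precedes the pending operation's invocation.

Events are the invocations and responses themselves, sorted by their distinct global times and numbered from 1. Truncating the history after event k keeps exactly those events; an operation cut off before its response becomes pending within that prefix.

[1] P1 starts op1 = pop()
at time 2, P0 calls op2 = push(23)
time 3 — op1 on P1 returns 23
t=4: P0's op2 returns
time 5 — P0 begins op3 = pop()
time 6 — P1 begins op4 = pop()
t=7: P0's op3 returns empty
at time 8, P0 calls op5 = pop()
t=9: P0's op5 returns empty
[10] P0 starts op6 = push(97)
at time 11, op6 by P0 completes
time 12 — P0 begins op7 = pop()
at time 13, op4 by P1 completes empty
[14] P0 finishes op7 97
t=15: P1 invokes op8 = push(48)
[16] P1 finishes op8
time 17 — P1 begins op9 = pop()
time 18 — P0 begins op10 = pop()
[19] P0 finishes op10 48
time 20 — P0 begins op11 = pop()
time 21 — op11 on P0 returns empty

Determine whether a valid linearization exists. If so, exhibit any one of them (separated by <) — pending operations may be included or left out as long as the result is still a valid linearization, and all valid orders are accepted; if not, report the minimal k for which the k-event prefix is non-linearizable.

1. op2 push(23), leaving stack <23>
2. op1 pop() → 23, leaving stack <>
3. op3 pop() → empty, leaving stack <>
4. op4 pop() → empty, leaving stack <>
5. op5 pop() → empty, leaving stack <>
6. op6 push(97), leaving stack <97>
7. op7 pop() → 97, leaving stack <>
8. op8 push(48), leaving stack <48>
9. op10 pop() → 48, leaving stack <>
10. op9 pop() (pending, included), leaving stack <>
11. op11 pop() → empty, leaving stack <>

linearizable — witness: op2 < op1 < op3 < op4 < op5 < op6 < op7 < op8 < op10 < op9 < op11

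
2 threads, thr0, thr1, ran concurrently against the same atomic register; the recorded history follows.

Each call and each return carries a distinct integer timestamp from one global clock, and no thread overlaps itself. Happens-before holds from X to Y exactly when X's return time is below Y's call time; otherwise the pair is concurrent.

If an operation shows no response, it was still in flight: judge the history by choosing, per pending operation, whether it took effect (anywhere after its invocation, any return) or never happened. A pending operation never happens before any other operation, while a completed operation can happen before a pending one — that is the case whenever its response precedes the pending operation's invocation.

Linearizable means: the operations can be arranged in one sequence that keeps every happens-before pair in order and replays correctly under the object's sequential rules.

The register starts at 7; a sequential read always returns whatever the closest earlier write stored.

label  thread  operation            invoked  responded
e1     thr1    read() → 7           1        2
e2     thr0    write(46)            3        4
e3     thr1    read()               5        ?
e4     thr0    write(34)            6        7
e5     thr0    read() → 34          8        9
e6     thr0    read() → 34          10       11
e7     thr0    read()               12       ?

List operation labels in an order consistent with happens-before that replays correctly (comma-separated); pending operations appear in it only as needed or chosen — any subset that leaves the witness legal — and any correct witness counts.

e1, e2, e3, e4, e5, e6

1. e1 read() → 7, leaving value 7
2. e2 write(46), leaving value 46
3. e3 read() (pending, included), leaving value 46
4. e4 write(34), leaving value 34
5. e5 read() → 34, leaving value 34
6. e6 read() → 34, leaving value 34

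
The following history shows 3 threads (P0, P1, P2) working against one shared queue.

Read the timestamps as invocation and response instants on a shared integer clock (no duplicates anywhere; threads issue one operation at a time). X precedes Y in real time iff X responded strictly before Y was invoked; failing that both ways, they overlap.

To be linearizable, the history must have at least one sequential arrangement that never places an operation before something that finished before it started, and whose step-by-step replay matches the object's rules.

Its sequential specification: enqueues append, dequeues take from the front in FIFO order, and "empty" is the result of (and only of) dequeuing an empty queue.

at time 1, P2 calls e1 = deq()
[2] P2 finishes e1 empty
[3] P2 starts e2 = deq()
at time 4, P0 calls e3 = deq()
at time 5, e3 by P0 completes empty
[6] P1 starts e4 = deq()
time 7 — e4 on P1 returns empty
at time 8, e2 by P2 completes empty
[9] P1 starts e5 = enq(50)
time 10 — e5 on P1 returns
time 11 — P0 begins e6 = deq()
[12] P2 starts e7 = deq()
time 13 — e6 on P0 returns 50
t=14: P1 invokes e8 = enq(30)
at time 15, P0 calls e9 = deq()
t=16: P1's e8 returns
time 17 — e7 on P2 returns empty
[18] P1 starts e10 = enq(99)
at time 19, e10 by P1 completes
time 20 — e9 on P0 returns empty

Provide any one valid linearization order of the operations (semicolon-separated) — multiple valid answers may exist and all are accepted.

e1; e2; e3; e4; e5; e6; e7; e9; e8; e10

1. e1 deq() → empty, leaving queue <>
2. e2 deq() → empty, leaving queue <>
3. e3 deq() → empty, leaving queue <>
4. e4 deq() → empty, leaving queue <>
5. e5 enq(50), leaving queue <50>
6. e6 deq() → 50, leaving queue <>
7. e7 deq() → empty, leaving queue <>
8. e9 deq() → empty, leaving queue <>
9. e8 enq(30), leaving queue <30>
10. e10 enq(99), leaving queue <30,99>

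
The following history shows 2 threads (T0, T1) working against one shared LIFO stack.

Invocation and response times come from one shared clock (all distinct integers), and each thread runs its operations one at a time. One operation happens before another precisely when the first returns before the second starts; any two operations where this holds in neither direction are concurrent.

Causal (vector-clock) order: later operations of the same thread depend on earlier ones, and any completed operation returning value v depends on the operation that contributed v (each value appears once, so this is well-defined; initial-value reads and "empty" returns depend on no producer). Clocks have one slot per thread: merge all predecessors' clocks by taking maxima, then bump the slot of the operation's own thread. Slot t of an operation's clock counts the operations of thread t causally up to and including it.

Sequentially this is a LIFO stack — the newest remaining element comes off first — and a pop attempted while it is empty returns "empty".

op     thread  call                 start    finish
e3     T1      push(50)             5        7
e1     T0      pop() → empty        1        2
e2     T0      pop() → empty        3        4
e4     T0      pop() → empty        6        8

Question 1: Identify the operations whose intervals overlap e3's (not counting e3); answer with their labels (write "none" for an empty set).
Answer: e4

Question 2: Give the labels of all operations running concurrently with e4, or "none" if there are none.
Answer: e3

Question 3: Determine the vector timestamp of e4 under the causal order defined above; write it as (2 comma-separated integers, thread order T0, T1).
Answer: (3, 0)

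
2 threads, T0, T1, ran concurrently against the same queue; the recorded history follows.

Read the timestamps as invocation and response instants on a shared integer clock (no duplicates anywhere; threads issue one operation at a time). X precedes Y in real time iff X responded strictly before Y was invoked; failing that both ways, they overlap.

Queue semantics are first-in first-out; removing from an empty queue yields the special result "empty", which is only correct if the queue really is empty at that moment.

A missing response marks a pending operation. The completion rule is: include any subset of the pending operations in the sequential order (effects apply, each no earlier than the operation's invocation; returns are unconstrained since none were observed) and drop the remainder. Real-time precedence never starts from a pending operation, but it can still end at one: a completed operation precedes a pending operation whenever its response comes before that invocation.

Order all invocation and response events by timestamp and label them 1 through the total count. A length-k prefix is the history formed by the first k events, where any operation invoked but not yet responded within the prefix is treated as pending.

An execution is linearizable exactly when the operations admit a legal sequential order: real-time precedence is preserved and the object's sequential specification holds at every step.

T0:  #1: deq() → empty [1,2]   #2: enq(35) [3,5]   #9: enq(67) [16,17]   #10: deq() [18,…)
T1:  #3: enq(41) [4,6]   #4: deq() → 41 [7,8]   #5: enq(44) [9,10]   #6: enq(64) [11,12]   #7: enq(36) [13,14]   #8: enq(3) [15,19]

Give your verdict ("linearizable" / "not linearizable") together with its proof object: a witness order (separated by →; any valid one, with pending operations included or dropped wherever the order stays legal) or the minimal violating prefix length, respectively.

step 1: #1 deq() → empty — queue <>
step 2: #3 enq(41) — queue <41>
step 3: #2 enq(35) — queue <41,35>
step 4: #4 deq() → 41 — queue <35>
step 5: #5 enq(44) — queue <35,44>
step 6: #6 enq(64) — queue <35,44,64>
step 7: #7 enq(36) — queue <35,44,64,36>
step 8: #8 enq(3) — queue <35,44,64,36,3>
step 9: #9 enq(67) — queue <35,44,64,36,3,67>

linearizable — witness: #1 → #3 → #2 → #4 → #5 → #6 → #7 → #8 → #9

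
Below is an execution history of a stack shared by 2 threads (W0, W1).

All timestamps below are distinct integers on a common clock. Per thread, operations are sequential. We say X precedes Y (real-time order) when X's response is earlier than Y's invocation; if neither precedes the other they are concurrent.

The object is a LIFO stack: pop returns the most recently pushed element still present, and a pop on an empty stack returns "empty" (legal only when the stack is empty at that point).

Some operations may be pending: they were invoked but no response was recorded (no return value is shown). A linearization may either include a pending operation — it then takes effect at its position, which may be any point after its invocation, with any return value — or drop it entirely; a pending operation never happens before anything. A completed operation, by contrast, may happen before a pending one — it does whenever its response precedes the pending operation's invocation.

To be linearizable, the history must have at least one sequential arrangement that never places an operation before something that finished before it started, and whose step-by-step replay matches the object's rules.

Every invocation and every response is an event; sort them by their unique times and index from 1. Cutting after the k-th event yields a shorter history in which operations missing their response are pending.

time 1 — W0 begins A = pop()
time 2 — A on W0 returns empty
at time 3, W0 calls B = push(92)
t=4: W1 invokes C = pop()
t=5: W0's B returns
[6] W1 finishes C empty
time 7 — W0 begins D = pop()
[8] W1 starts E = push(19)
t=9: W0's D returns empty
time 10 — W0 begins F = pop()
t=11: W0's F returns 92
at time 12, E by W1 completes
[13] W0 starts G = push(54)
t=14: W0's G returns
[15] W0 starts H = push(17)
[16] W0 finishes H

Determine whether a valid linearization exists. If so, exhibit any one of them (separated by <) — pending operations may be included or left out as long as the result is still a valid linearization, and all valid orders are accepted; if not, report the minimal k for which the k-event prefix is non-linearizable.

already the first 9 events (up to D's response at time 9) admit no linearization; the first 8 still do
real-time-consistent orders of the 4 completed operations: 2 — all fail the stack replay
including or dropping the 1 pending operation (E) in any combination fails
for example A, B, C, D (pending dropped) fails at step 3: C pop() → empty is not legal there
for example A, C, B, D (pending dropped) fails at step 4: D pop() → empty is not legal there

not linearizable — minimal violating prefix: 9 events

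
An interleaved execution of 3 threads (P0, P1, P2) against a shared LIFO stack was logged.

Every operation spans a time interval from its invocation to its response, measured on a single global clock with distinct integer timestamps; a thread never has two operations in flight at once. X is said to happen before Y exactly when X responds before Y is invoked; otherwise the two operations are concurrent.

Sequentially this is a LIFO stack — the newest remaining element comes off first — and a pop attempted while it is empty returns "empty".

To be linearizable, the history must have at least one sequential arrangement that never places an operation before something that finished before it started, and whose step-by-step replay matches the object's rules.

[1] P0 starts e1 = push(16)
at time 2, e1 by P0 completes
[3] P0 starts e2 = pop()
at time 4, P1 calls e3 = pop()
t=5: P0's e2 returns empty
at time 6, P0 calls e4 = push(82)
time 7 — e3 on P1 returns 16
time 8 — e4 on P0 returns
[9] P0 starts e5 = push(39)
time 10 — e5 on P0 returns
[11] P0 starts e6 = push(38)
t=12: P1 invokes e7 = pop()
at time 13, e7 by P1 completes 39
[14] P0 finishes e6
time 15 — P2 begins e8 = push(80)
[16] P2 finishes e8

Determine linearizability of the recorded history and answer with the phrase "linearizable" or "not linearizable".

witness order: e1, e3, e2, e4, e5, e7, e6, e8
after step 1 (e1 push(16)): stack <16>
after step 2 (e3 pop() → 16): stack <>
after step 3 (e2 pop() → empty): stack <>
after step 4 (e4 push(82)): stack <82>
after step 5 (e5 push(39)): stack <82,39>
after step 6 (e7 pop() → 39): stack <82>
after step 7 (e6 push(38)): stack <82,38>
after step 8 (e8 push(80)): stack <82,38,80>

linearizable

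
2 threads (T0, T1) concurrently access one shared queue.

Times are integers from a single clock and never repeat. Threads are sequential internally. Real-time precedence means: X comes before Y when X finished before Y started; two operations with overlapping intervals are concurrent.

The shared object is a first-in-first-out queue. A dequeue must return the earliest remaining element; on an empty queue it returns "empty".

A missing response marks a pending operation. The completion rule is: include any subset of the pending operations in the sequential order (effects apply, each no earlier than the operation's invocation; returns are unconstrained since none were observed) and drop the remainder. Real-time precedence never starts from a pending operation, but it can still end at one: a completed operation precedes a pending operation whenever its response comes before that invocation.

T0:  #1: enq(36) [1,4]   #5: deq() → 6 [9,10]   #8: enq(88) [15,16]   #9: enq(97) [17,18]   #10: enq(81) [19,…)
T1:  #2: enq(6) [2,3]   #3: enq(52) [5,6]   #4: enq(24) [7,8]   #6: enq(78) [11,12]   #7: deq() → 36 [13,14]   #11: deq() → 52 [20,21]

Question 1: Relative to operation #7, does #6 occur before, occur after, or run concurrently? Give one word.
before

#6 spans [11,12], #7 spans [13,14]
resp(#6)=12 < inv(#7)=13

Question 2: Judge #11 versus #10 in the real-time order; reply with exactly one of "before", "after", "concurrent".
concurrent

#11 spans [20,21], #10 spans [19,…)
the intervals overlap in both directions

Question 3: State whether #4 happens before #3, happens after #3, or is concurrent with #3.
after

#4 spans [7,8], #3 spans [5,6]
resp(#3)=6 < inv(#4)=7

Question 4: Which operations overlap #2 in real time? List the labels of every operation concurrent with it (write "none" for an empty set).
#1

#2 spans [2,3]: anything still running between times 2 and 3 counts as concurrent
#1 [1,4]: concurrent
#3 [5,6]: after
#4 [7,8]: after
#5 [9,10]: after
#6 [11,12]: after
#7 [13,14]: after
#8 [15,16]: after
#9 [17,18]: after
#10 [19,…): after
#11 [20,21]: after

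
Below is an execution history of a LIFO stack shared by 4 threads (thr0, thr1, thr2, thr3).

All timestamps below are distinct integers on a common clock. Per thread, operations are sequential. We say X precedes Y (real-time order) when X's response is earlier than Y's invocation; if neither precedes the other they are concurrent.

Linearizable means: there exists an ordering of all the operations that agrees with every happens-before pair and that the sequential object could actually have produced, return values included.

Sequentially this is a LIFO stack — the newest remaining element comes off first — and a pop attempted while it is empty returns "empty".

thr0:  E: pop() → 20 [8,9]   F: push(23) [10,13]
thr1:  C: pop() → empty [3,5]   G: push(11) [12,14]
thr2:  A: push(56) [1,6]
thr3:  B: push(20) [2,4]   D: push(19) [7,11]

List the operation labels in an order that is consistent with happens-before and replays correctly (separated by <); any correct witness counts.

C < A < B < E < D < F < G

after step 1 (C pop() → empty): stack <>
after step 2 (A push(56)): stack <56>
after step 3 (B push(20)): stack <56,20>
after step 4 (E pop() → 20): stack <56>
after step 5 (D push(19)): stack <56,19>
after step 6 (F push(23)): stack <56,19,23>
after step 7 (G push(11)): stack <56,19,23,11>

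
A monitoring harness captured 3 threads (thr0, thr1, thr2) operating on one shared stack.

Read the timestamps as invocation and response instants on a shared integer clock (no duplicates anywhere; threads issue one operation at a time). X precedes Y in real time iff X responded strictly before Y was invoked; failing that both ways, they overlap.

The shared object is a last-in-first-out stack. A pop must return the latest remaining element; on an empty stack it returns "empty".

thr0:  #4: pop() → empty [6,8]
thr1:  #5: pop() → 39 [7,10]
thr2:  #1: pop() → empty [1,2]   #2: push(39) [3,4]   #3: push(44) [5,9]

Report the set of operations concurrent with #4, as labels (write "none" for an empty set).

#3, #5

overlap test against #4 [6,8]: concurrent iff the interval meets 6..8
#1 [1,2]: before
#2 [3,4]: before
#3 [5,9]: concurrent
#5 [7,10]: concurrent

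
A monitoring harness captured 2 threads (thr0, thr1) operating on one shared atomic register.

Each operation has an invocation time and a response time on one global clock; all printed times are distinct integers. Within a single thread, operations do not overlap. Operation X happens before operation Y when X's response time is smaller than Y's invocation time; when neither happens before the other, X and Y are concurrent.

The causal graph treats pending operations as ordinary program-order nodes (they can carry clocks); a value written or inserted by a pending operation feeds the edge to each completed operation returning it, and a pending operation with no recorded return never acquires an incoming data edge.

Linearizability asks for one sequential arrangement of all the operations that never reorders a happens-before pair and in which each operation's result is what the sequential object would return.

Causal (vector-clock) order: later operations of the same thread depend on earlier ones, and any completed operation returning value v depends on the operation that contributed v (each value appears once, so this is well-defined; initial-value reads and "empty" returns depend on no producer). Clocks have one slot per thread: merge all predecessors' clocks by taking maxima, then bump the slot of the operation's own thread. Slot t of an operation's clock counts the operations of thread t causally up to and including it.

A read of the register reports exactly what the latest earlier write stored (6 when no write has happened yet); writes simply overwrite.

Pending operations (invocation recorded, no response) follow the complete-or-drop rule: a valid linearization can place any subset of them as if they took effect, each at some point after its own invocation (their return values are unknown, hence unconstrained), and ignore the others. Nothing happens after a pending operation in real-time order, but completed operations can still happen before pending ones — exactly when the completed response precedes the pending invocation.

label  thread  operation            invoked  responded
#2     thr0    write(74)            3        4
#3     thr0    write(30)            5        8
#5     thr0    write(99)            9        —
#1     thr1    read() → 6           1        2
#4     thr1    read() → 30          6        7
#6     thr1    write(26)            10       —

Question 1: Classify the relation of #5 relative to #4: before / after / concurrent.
#5 spans [9,…), #4 spans [6,7]
resp(#4)=7 < inv(#5)=9

after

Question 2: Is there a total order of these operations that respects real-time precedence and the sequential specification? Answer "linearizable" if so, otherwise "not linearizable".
witness order: #1, #2, #3, #4
step 1: #1 read() → 6 — value 6
step 2: #2 write(74) — value 74
step 3: #3 write(30) — value 30
step 4: #4 read() → 30 — value 30

linearizable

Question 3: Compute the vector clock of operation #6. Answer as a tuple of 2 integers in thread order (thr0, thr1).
VC(#1, invoked at 1): no causal predecessors; +1 on thr1 → (0, 1)
VC(#2, invoked at 3): no causal predecessors; +1 on thr0 → (1, 0)
merge at #3 (invoked 5): VC(#2)=(1, 0), own-thread bump on thr0 → (2, 0)
merge at #5 (invoked 9): VC(#3)=(2, 0), own-thread bump on thr0 → (3, 0)
merge at #4 (invoked 6): VC(#1)=(0, 1), VC(#3)=(2, 0), own-thread bump on thr1 → (2, 2)
merge at #6 (invoked 10): VC(#4)=(2, 2), own-thread bump on thr1 → (2, 3)
target: VC(#6) = (2, 3)

(2, 3)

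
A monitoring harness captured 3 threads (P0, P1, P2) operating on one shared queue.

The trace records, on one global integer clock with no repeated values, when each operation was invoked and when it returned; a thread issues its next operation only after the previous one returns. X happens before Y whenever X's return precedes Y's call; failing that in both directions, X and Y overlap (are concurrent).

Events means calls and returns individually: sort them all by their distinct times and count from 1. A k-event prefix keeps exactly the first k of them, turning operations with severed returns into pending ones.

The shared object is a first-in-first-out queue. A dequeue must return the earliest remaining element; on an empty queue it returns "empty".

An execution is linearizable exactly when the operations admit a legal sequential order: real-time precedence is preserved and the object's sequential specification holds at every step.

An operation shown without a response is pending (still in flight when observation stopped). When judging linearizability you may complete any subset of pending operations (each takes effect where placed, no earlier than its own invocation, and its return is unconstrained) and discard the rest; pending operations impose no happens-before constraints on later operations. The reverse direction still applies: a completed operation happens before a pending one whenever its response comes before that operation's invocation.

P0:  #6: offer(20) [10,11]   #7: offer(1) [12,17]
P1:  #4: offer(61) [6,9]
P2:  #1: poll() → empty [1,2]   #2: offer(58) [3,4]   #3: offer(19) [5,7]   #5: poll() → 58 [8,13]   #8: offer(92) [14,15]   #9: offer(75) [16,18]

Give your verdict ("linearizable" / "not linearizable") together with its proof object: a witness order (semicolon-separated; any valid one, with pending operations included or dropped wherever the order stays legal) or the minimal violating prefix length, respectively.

linearizable — witness: #1; #2; #3; #4; #5; #6; #7; #8; #9

1. #1 poll() → empty, leaving queue <>
2. #2 offer(58), leaving queue <58>
3. #3 offer(19), leaving queue <58,19>
4. #4 offer(61), leaving queue <58,19,61>
5. #5 poll() → 58, leaving queue <19,61>
6. #6 offer(20), leaving queue <19,61,20>
7. #7 offer(1), leaving queue <19,61,20,1>
8. #8 offer(92), leaving queue <19,61,20,1,92>
9. #9 offer(75), leaving queue <19,61,20,1,92,75>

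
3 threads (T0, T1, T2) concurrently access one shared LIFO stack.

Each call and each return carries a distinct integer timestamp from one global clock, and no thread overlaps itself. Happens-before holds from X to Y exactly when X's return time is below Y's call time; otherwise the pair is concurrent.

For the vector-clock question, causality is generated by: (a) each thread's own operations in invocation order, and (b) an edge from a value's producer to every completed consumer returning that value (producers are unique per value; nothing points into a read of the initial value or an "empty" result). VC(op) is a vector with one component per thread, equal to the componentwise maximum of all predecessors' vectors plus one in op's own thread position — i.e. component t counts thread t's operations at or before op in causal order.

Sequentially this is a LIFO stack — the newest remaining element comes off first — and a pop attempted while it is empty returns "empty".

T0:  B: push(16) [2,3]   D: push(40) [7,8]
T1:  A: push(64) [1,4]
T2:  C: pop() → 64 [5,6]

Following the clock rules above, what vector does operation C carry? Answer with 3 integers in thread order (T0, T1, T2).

A, invoked 1, has no incoming edges; only T1's bump applies → (0, 1, 0)
B, invoked 2, has no incoming edges; only T0's bump applies → (1, 0, 0)
merge at C (invoked 5): VC(A)=(0, 1, 0), own-thread bump on T2 → (0, 1, 1)
merge at D (invoked 7): VC(B)=(1, 0, 0), own-thread bump on T0 → (2, 0, 0)
target: VC(C) = (0, 1, 1)

(0, 1, 1)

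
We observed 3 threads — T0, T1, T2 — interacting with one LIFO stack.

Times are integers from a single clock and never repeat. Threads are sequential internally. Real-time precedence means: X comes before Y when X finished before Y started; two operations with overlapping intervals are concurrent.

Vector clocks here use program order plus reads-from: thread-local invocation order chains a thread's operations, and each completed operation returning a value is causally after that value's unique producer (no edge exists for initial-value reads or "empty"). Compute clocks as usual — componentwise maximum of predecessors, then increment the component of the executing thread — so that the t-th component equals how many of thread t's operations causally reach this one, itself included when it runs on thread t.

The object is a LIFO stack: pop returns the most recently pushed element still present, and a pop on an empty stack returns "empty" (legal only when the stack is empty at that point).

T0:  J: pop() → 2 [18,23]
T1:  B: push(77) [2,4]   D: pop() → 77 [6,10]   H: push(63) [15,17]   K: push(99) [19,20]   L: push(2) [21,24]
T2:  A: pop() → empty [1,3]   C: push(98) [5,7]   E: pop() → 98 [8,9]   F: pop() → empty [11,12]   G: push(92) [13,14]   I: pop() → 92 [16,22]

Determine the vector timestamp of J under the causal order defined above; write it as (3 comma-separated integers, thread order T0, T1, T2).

root op A, invoked 1: fresh clock plus T2's own tick → (0, 0, 1)
root op B, invoked 2: fresh clock plus T1's own tick → (0, 1, 0)
C (invocation 5): componentwise max over VC(A)=(0, 0, 1), +1 at T2, giving (0, 0, 2)
D (invocation 6): componentwise max over VC(B)=(0, 1, 0), +1 at T1, giving (0, 2, 0)
E (invocation 8): componentwise max over VC(C)=(0, 0, 2), +1 at T2, giving (0, 0, 3)
H (invocation 15): componentwise max over VC(D)=(0, 2, 0), +1 at T1, giving (0, 3, 0)
F (invocation 11): componentwise max over VC(E)=(0, 0, 3), +1 at T2, giving (0, 0, 4)
K (invocation 19): componentwise max over VC(H)=(0, 3, 0), +1 at T1, giving (0, 4, 0)
G (invocation 13): componentwise max over VC(F)=(0, 0, 4), +1 at T2, giving (0, 0, 5)
L (invocation 21): componentwise max over VC(K)=(0, 4, 0), +1 at T1, giving (0, 5, 0)
I (invocation 16): componentwise max over VC(G)=(0, 0, 5), +1 at T2, giving (0, 0, 6)
J (invocation 18): componentwise max over VC(L)=(0, 5, 0), +1 at T0, giving (1, 5, 0)
target: VC(J) = (1, 5, 0)

(1, 5, 0)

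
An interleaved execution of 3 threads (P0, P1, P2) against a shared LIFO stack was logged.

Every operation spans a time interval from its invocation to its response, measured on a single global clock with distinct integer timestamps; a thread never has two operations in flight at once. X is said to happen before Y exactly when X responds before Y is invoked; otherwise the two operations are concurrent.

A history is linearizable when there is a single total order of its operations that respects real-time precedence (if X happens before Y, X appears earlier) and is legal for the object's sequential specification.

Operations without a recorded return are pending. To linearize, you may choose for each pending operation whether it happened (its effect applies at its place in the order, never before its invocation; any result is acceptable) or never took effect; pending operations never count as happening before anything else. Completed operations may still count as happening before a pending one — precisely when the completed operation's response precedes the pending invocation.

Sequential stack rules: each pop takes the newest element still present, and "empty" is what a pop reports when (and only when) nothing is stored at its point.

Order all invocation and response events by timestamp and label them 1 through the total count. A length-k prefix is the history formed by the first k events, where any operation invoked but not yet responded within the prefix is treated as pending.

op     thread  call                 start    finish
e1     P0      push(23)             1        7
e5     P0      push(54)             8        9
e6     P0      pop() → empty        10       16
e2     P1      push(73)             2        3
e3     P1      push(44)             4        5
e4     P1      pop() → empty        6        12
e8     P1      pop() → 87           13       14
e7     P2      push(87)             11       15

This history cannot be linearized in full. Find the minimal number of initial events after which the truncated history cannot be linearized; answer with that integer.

12

events 1..11 are linearizable; a witness order is e1, e2, e3, e4, e5:
1. e1 push(23), leaving stack <23>
2. e2 push(73), leaving stack <23,73>
3. e3 push(44), leaving stack <23,73,44>
4. e4 pop() (pending, included), leaving stack <23,73>
5. e5 push(54), leaving stack <23,73,54>
include event 12 — e4 responding at 12 — and every candidate order breaks
no completion choice of the 2 pending operations (e6, e7) rescues it — every subset was tried
take e1, e2, e3, e4, e5 (pending dropped): step 4 already fails, because e4 pop() → empty cannot occur there
take e1, e2, e3, e5, e4 (pending dropped): step 5 already fails, because e4 pop() → empty cannot occur there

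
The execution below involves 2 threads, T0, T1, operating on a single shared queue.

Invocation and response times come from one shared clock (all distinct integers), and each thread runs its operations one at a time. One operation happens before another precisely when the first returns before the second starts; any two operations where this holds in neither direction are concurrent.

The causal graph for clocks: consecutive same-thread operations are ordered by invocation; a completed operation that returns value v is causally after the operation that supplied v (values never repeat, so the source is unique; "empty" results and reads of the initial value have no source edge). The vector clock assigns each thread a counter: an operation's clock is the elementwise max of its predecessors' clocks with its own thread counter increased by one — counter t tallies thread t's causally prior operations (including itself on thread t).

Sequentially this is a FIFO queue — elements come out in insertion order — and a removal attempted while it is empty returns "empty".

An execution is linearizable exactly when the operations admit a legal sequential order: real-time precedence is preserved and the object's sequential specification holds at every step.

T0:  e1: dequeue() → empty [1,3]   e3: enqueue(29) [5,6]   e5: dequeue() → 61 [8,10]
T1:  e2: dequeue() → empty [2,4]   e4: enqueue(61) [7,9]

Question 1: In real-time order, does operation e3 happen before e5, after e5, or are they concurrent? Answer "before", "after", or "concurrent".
e3 spans [5,6], e5 spans [8,10]
resp(e3)=6 < inv(e5)=8

before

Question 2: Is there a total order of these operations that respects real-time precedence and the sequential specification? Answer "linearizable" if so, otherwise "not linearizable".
events 1..9 are fine; event 10 — the response of e5 at time 10 — makes the prefix non-linearizable
checked exhaustively: 4 real-time-consistent orders of 5 completed operations, zero legal queue replays
e.g. e1, e2, e3, e4, e5: illegal at step 5, since e5 dequeue() → 61 cannot apply there
e.g. e1, e2, e3, e5, e4: illegal at step 4, since e5 dequeue() → 61 cannot apply there

not linearizable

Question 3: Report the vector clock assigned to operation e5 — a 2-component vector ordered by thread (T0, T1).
invoked at 2, e2 has no predecessors; its own T1 bump gives (0, 1)
invoked at 1, e1 has no predecessors; its own T0 bump gives (1, 0)
e4 (invocation 7): componentwise max over VC(e2)=(0, 1), +1 at T1, giving (0, 2)
e3 (invocation 5): componentwise max over VC(e1)=(1, 0), +1 at T0, giving (2, 0)
e5 (invocation 8): componentwise max over VC(e3)=(2, 0), VC(e4)=(0, 2), +1 at T0, giving (3, 2)
target: VC(e5) = (3, 2)

(3, 2)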